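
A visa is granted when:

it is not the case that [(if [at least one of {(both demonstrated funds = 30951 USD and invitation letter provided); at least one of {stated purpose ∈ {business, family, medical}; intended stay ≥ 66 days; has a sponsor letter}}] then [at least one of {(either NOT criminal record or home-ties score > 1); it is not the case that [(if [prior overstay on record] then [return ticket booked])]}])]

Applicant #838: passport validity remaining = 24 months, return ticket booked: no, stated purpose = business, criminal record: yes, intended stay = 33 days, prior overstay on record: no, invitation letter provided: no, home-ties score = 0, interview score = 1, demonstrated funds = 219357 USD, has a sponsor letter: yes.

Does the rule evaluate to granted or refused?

Atomic conditions:
  demonstrated funds = 30951 USD: 219357 == 30951 is false
  invitation letter provided: no → false
  stated purpose ∈ {business, family, medical}: business is in the set → true
  intended stay ≥ 66 days: 33 ≥ 66 is false
  has a sponsor letter: yes → true
  NOT criminal record: yes → false
  home-ties score > 1: 0 > 1 is false
  prior overstay on record: no → false
  return ticket booked: no → false
Combine:
[1.1.1] false AND false = false
[1.1.2] true OR false OR true = true
[1.1] false OR true = true
[1.2.1] false OR false = false
[1.2.2.1] false → false (antecedent false ⇒ implication holds) = true
[1.2.2] NOT true = false
[1.2] false OR false = false
[1] true → false = false
[root] NOT false = true
Overall: true → granted

Granted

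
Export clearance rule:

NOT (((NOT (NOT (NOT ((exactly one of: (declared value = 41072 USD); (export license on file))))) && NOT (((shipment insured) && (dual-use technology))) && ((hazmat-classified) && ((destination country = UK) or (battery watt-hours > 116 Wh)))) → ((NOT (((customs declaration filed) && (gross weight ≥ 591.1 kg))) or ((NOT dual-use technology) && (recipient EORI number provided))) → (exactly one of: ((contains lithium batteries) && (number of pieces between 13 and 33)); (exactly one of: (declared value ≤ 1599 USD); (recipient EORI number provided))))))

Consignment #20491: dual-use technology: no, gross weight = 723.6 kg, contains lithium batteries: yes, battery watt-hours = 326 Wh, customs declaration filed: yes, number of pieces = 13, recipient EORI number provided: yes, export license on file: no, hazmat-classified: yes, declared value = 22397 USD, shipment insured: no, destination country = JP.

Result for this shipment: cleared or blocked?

Atomic conditions:
  declared value = 41072 USD: 22397 == 41072 is false
  export license on file: no → false
  shipment insured: no → false
  dual-use technology: no → false
  hazmat-classified: yes → true
  destination country = UK: JP == UK is false
  battery watt-hours > 116 Wh: 326 > 116 is true
  customs declaration filed: yes → true
  gross weight ≥ 591.1 kg: 723.6 ≥ 591.1 is true
  NOT dual-use technology: no → true
  recipient EORI number provided: yes → true
  contains lithium batteries: yes → true
  number of pieces between 13 and 33: 13 in [13, 33] is true
  declared value ≤ 1599 USD: 22397 ≤ 1599 is false
Combine:
[1.1.1.1.1.1] exactly-one(false, false) = false
[1.1.1.1.1] NOT false = true
[1.1.1.1] NOT true = false
[1.1.1] NOT false = true
[1.1.2.1] false AND false = false
[1.1.2] NOT false = true
[1.1.3.2] false OR true = true
[1.1.3] true AND true = true
[1.1] true AND true AND true = true
[1.2.1.1.1] true AND true = true
[1.2.1.1] NOT true = false
[1.2.1.2] true AND true = true
[1.2.1] false OR true = true
[1.2.2.1] true AND true = true
[1.2.2.2] exactly-one(false, true) = true
[1.2.2] exactly-one(true, true) = false
[1.2] true → false = false
[1] true → false = false
[root] NOT false = true
Overall: true → cleared

Cleared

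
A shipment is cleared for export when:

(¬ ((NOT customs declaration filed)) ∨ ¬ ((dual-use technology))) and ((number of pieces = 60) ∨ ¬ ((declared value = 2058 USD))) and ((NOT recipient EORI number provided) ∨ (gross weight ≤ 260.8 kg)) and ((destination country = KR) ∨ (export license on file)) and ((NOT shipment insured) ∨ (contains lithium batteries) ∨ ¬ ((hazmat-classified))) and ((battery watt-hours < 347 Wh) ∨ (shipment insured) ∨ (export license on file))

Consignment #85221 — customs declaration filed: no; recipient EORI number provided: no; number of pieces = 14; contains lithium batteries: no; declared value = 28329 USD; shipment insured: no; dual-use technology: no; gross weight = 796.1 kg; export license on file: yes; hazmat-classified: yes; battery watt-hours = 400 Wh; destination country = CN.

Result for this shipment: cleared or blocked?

Atomic conditions:
  NOT customs declaration filed: no → true
  dual-use technology: no → false
  number of pieces = 60: 14 == 60 is false
  declared value = 2058 USD: 28329 == 2058 is false
  NOT recipient EORI number provided: no → true
  gross weight ≤ 260.8 kg: 796.1 ≤ 260.8 is false
  destination country = KR: CN == KR is false
  export license on file: yes → true
  NOT shipment insured: no → true
  contains lithium batteries: no → false
  hazmat-classified: yes → true
  battery watt-hours < 347 Wh: 400 < 347 is false
  shipment insured: no → false
Combine:
[1.1] NOT true = false
[1.2] NOT false = true
[1] false OR true = true
[2.2] NOT false = true
[2] false OR true = true
[3] true OR false = true
[4] false OR true = true
[5.3] NOT true = false
[5] true OR false OR false = true
[6] false OR false OR true = true
[root] true AND true AND true AND true AND true AND true = true
Overall: true → cleared

Cleared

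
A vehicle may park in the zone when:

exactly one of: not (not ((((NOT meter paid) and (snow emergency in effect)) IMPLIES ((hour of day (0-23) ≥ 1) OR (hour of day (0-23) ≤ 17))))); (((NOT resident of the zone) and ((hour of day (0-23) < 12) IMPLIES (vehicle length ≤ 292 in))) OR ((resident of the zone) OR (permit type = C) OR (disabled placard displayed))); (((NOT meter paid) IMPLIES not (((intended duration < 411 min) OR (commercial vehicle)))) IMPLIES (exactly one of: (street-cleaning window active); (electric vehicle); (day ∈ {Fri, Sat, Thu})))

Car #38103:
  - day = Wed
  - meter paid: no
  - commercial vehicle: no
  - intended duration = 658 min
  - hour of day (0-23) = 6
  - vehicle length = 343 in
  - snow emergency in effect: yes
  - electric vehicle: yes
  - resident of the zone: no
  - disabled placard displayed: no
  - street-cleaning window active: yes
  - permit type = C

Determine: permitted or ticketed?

Atomic conditions:
  NOT meter paid: no → true
  snow emergency in effect: yes → true
  hour of day (0-23) ≥ 1: 6 ≥ 1 is true
  hour of day (0-23) ≤ 17: 6 ≤ 17 is true
  NOT resident of the zone: no → true
  hour of day (0-23) < 12: 6 < 12 is true
  vehicle length ≤ 292 in: 343 ≤ 292 is false
  resident of the zone: no → false
  permit type = C: C == C is true
  disabled placard displayed: no → false
  intended duration < 411 min: 658 < 411 is false
  commercial vehicle: no → false
  street-cleaning window active: yes → true
  electric vehicle: yes → true
  day ∈ {Fri, Sat, Thu}: Wed is not in the set → false
Combine:
[1.1.1.1] true AND true = true
[1.1.1.2] true OR true = true
[1.1.1] true → true = true
[1.1] NOT true = false
[1] NOT false = true
[2.1.2] true → false = false
[2.1] true AND false = false
[2.2] false OR true OR false = true
[2] false OR true = true
[3.1.2.1] false OR false = false
[3.1.2] NOT false = true
[3.1] true → true = true
[3.2] exactly-one(true, true, false) = false
[3] true → false = false
[root] exactly-one(true, true, false) = false
Overall: false → ticketed

Ticketed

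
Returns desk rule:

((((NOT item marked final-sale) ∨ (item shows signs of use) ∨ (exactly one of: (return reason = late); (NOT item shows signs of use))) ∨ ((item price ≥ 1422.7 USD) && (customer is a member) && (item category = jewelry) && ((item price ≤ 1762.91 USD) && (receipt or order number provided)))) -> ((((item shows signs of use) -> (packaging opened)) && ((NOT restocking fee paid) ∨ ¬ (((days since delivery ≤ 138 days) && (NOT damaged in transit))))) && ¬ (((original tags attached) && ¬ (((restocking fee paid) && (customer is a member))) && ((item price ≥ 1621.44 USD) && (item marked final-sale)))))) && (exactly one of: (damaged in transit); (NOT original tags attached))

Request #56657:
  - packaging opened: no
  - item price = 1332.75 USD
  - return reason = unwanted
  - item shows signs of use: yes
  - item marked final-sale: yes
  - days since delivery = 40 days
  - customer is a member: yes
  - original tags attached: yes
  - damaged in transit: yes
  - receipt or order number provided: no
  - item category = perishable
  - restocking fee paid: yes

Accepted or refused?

Refused

Atomic conditions:
  NOT item marked final-sale: yes → false
  item shows signs of use: yes → true
  return reason = late: unwanted == late is false
  NOT item shows signs of use: yes → false
  item price ≥ 1422.7 USD: 1332.75 ≥ 1422.7 is false
  customer is a member: yes → true
  item category = jewelry: perishable == jewelry is false
  item price ≤ 1762.91 USD: 1332.75 ≤ 1762.91 is true
  receipt or order number provided: no → false
  packaging opened: no → false
  NOT restocking fee paid: yes → false
  days since delivery ≤ 138 days: 40 ≤ 138 is true
  NOT damaged in transit: yes → false
  original tags attached: yes → true
  restocking fee paid: yes → true
  item price ≥ 1621.44 USD: 1332.75 ≥ 1621.44 is false
  item marked final-sale: yes → true
  damaged in transit: yes → true
  NOT original tags attached: yes → false
Combine:
[1.1.1.3] exactly-one(false, false) = false
[1.1.1] false OR true OR false = true
[1.1.2.4] true AND false = false
[1.1.2] false AND true AND false AND false = false
[1.1] true OR false = true
[1.2.1.1] true → false = false
[1.2.1.2.2.1] true AND false = false
[1.2.1.2.2] NOT false = true
[1.2.1.2] false OR true = true
[1.2.1] false AND true = false
[1.2.2.1.2.1] true AND true = true
[1.2.2.1.2] NOT true = false
[1.2.2.1.3] false AND true = false
[1.2.2.1] true AND false AND false = false
[1.2.2] NOT false = true
[1.2] false AND true = false
[1] true → false = false
[2] exactly-one(true, false) = true
[root] false AND true = false
Overall: false → refused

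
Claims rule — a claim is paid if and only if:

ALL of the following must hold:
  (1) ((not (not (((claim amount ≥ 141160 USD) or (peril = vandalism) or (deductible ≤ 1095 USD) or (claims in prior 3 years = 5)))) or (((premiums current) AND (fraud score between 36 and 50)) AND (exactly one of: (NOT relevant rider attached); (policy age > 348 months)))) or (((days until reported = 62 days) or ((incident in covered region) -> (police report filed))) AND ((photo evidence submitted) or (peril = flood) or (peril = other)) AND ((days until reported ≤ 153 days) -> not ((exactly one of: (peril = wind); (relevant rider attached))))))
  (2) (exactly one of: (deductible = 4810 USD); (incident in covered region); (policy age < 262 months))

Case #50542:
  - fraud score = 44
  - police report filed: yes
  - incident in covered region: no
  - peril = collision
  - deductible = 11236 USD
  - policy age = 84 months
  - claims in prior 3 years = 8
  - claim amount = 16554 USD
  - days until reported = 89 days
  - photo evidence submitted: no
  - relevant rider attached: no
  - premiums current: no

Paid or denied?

Atomic conditions:
  claim amount ≥ 141160 USD: 16554 ≥ 141160 is false
  peril = vandalism: collision == vandalism is false
  deductible ≤ 1095 USD: 11236 ≤ 1095 is false
  claims in prior 3 years = 5: 8 == 5 is false
  premiums current: no → false
  fraud score between 36 and 50: 44 in [36, 50] is true
  NOT relevant rider attached: no → true
  policy age > 348 months: 84 > 348 is false
  days until reported = 62 days: 89 == 62 is false
  incident in covered region: no → false
  police report filed: yes → true
  photo evidence submitted: no → false
  peril = flood: collision == flood is false
  peril = other: collision == other is false
  days until reported ≤ 153 days: 89 ≤ 153 is true
  peril = wind: collision == wind is false
  relevant rider attached: no → false
  deductible = 4810 USD: 11236 == 4810 is false
  policy age < 262 months: 84 < 262 is true
Combine:
[1.1.1.1.1] false OR false OR false OR false = false
[1.1.1.1] NOT false = true
[1.1.1] NOT true = false
[1.1.2.1] false AND true = false
[1.1.2.2] exactly-one(true, false) = true
[1.1.2] false AND true = false
[1.1] false OR false = false
[1.2.1.2] false → true (antecedent false ⇒ implication holds) = true
[1.2.1] false OR true = true
[1.2.2] false OR false OR false = false
[1.2.3.2.1] exactly-one(false, false) = false
[1.2.3.2] NOT false = true
[1.2.3] true → true = true
[1.2] true AND false AND true = false
[1] false OR false = false
[2] exactly-one(false, false, true) = true
[root] false AND true = false
Overall: false → denied

Denied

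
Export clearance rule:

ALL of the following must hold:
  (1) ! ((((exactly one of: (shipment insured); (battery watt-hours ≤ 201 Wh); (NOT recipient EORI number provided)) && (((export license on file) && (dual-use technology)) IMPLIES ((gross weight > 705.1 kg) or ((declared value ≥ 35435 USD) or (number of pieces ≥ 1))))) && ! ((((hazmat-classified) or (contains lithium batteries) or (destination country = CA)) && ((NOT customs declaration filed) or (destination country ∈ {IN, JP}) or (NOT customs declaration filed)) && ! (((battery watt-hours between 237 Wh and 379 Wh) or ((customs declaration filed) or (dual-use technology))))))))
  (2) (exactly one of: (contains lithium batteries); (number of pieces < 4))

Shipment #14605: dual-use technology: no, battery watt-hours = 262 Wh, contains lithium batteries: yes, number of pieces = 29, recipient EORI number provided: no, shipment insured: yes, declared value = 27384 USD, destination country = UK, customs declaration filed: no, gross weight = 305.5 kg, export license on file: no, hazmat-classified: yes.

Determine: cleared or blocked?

Cleared

Atomic conditions:
  shipment insured: yes → true
  battery watt-hours ≤ 201 Wh: 262 ≤ 201 is false
  NOT recipient EORI number provided: no → true
  export license on file: no → false
  dual-use technology: no → false
  gross weight > 705.1 kg: 305.5 > 705.1 is false
  declared value ≥ 35435 USD: 27384 ≥ 35435 is false
  number of pieces ≥ 1: 29 ≥ 1 is true
  hazmat-classified: yes → true
  contains lithium batteries: yes → true
  destination country = CA: UK == CA is false
  NOT customs declaration filed: no → true
  destination country ∈ {IN, JP}: UK is not in the set → false
  battery watt-hours between 237 Wh and 379 Wh: 262 in [237, 379] is true
  customs declaration filed: no → false
  number of pieces < 4: 29 < 4 is false
Combine:
[1.1.1.1] exactly-one(true, false, true) = false
[1.1.1.2.1] false AND false = false
[1.1.1.2.2.2] false OR true = true
[1.1.1.2.2] false OR true = true
[1.1.1.2] false → true (antecedent false ⇒ implication holds) = true
[1.1.1] false AND true = false
[1.1.2.1.1] true OR true OR false = true
[1.1.2.1.2] true OR false OR true = true
[1.1.2.1.3.1.2] false OR false = false
[1.1.2.1.3.1] true OR false = true
[1.1.2.1.3] NOT true = false
[1.1.2.1] true AND true AND false = false
[1.1.2] NOT false = true
[1.1] false AND true = false
[1] NOT false = true
[2] exactly-one(true, false) = true
[root] true AND true = true
Overall: true → cleared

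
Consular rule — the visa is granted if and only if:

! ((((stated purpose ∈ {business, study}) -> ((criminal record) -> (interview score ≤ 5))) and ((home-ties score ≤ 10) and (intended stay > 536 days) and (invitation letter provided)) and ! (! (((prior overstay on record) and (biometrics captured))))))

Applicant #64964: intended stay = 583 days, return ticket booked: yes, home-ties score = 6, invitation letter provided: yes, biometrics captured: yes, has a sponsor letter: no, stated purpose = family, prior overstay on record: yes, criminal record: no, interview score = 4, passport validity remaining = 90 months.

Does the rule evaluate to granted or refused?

Atomic conditions:
  stated purpose ∈ {business, study}: family is not in the set → false
  criminal record: no → false
  interview score ≤ 5: 4 ≤ 5 is true
  home-ties score ≤ 10: 6 ≤ 10 is true
  intended stay > 536 days: 583 > 536 is true
  invitation letter provided: yes → true
  prior overstay on record: yes → true
  biometrics captured: yes → true
Combine:
[1.1.2] false → true (antecedent false ⇒ implication holds) = true
[1.1] false → true (antecedent false ⇒ implication holds) = true
[1.2] true AND true AND true = true
[1.3.1.1] true AND true = true
[1.3.1] NOT true = false
[1.3] NOT false = true
[1] true AND true AND true = true
[root] NOT true = false
Overall: false → refused

Refused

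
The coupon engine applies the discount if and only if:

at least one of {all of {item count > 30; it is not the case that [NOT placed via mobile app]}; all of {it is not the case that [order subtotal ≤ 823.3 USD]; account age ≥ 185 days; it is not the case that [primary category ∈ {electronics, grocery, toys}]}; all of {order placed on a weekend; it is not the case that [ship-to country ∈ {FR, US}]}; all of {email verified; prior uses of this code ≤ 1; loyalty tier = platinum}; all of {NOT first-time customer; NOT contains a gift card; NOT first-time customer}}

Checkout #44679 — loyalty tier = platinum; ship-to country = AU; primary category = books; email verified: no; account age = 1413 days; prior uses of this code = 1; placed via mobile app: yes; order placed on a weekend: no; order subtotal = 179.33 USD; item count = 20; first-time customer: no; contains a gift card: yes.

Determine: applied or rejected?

Atomic conditions:
  item count > 30: 20 > 30 is false
  NOT placed via mobile app: yes → false
  order subtotal ≤ 823.3 USD: 179.33 ≤ 823.3 is true
  account age ≥ 185 days: 1413 ≥ 185 is true
  primary category ∈ {electronics, grocery, toys}: books is not in the set → false
  order placed on a weekend: no → false
  ship-to country ∈ {FR, US}: AU is not in the set → false
  email verified: no → false
  prior uses of this code ≤ 1: 1 ≤ 1 is true
  loyalty tier = platinum: platinum == platinum is true
  NOT first-time customer: no → true
  NOT contains a gift card: yes → false
Combine:
[1.2] NOT false = true
[1] false AND true = false
[2.1] NOT true = false
[2.3] NOT false = true
[2] false AND true AND true = false
[3.2] NOT false = true
[3] false AND true = false
[4] false AND true AND true = false
[5] true AND false AND true = false
[root] false OR false OR false OR false OR false = false
Overall: false → rejected

Rejected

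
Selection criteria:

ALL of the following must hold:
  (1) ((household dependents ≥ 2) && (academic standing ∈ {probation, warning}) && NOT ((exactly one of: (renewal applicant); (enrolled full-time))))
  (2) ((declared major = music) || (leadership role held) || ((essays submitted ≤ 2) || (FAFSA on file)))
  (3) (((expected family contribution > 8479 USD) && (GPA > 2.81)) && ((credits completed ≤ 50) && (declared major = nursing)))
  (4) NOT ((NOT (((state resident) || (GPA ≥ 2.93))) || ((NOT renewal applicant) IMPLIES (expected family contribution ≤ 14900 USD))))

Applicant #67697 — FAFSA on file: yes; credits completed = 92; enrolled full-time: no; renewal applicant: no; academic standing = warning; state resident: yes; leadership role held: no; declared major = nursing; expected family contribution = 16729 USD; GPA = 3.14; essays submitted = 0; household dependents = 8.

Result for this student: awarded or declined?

Atomic conditions:
  household dependents ≥ 2: 8 ≥ 2 is true
  academic standing ∈ {probation, warning}: warning is in the set → true
  renewal applicant: no → false
  enrolled full-time: no → false
  declared major = music: nursing == music is false
  leadership role held: no → false
  essays submitted ≤ 2: 0 ≤ 2 is true
  FAFSA on file: yes → true
  expected family contribution > 8479 USD: 16729 > 8479 is true
  GPA > 2.81: 3.14 > 2.81 is true
  credits completed ≤ 50: 92 ≤ 50 is false
  declared major = nursing: nursing == nursing is true
  state resident: yes → true
  GPA ≥ 2.93: 3.14 ≥ 2.93 is true
  NOT renewal applicant: no → true
  expected family contribution ≤ 14900 USD: 16729 ≤ 14900 is false
Combine:
[1.3.1] exactly-one(false, false) = false
[1.3] NOT false = true
[1] true AND true AND true = true
[2.3] true OR true = true
[2] false OR false OR true = true
[3.1] true AND true = true
[3.2] false AND true = false
[3] true AND false = false
[4.1.1.1] true OR true = true
[4.1.1] NOT true = false
[4.1.2] true → false = false
[4.1] false OR false = false
[4] NOT false = true
[root] true AND true AND false AND true = false
Overall: false → declined

Declined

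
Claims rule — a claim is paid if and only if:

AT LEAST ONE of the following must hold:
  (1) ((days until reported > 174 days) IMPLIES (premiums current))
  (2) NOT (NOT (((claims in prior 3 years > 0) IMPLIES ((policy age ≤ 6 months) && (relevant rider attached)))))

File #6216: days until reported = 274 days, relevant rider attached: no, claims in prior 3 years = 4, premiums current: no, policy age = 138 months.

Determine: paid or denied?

Denied

Atomic conditions:
  days until reported > 174 days: 274 > 174 is true
  premiums current: no → false
  claims in prior 3 years > 0: 4 > 0 is true
  policy age ≤ 6 months: 138 ≤ 6 is false
  relevant rider attached: no → false
Combine:
[1] true → false = false
[2.1.1.2] false AND false = false
[2.1.1] true → false = false
[2.1] NOT false = true
[2] NOT true = false
[root] false OR false = false
Overall: false → denied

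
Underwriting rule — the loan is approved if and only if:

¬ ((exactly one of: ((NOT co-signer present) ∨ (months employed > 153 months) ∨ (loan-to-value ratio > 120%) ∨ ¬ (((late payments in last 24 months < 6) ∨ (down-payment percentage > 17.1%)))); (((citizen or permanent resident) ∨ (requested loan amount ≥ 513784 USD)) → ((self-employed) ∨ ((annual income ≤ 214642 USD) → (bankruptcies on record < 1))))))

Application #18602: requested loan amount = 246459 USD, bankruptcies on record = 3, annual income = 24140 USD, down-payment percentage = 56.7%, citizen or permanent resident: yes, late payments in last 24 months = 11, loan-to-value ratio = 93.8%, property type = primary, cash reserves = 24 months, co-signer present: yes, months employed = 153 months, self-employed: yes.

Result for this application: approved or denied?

Denied

Atomic conditions:
  NOT co-signer present: yes → false
  months employed > 153 months: 153 > 153 is false
  loan-to-value ratio > 120%: 93.8 > 120 is false
  late payments in last 24 months < 6: 11 < 6 is false
  down-payment percentage > 17.1%: 56.7 > 17.1 is true
  citizen or permanent resident: yes → true
  requested loan amount ≥ 513784 USD: 246459 ≥ 513784 is false
  self-employed: yes → true
  annual income ≤ 214642 USD: 24140 ≤ 214642 is true
  bankruptcies on record < 1: 3 < 1 is false
Combine:
[1.1.4.1] false OR true = true
[1.1.4] NOT true = false
[1.1] false OR false OR false OR false = false
[1.2.1] true OR false = true
[1.2.2.2] true → false = false
[1.2.2] true OR false = true
[1.2] true → true = true
[1] exactly-one(false, true) = true
[root] NOT true = false
Overall: false → denied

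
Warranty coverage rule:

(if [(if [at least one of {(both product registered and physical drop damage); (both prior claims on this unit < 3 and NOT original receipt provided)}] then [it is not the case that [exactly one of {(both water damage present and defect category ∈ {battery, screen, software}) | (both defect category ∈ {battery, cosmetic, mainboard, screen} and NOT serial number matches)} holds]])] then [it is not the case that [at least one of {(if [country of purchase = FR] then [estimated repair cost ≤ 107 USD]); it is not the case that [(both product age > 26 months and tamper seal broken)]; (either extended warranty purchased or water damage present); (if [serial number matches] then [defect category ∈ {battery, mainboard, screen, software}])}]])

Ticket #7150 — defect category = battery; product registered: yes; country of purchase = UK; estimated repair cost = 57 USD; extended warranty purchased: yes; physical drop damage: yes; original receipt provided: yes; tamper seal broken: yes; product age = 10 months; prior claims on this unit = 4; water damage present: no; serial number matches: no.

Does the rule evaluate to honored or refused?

Honored

Atomic conditions:
  product registered: yes → true
  physical drop damage: yes → true
  prior claims on this unit < 3: 4 < 3 is false
  NOT original receipt provided: yes → false
  water damage present: no → false
  defect category ∈ {battery, screen, software}: battery is in the set → true
  defect category ∈ {battery, cosmetic, mainboard, screen}: battery is in the set → true
  NOT serial number matches: no → true
  country of purchase = FR: UK == FR is false
  estimated repair cost ≤ 107 USD: 57 ≤ 107 is true
  product age > 26 months: 10 > 26 is false
  tamper seal broken: yes → true
  extended warranty purchased: yes → true
  serial number matches: no → false
  defect category ∈ {battery, mainboard, screen, software}: battery is in the set → true
Combine:
[1.1.1] true AND true = true
[1.1.2] false AND false = false
[1.1] true OR false = true
[1.2.1.1] false AND true = false
[1.2.1.2] true AND true = true
[1.2.1] exactly-one(false, true) = true
[1.2] NOT true = false
[1] true → false = false
[2.1.1] false → true (antecedent false ⇒ implication holds) = true
[2.1.2.1] false AND true = false
[2.1.2] NOT false = true
[2.1.3] true OR false = true
[2.1.4] false → true (antecedent false ⇒ implication holds) = true
[2.1] true OR true OR true OR true = true
[2] NOT true = false
[root] false → false (antecedent false ⇒ implication holds) = true
Overall: true → honored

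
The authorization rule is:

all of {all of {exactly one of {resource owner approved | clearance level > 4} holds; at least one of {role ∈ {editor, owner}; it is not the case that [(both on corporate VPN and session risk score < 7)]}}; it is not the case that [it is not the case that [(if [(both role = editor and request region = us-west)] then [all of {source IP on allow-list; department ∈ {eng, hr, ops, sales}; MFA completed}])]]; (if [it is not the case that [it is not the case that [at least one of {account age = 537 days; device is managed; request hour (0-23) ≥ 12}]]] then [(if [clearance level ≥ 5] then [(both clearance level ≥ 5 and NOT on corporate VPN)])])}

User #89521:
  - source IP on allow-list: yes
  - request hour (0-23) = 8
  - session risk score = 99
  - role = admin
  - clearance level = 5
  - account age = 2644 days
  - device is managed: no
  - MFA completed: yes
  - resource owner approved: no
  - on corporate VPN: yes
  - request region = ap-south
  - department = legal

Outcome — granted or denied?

Atomic conditions:
  resource owner approved: no → false
  clearance level > 4: 5 > 4 is true
  role ∈ {editor, owner}: admin is not in the set → false
  on corporate VPN: yes → true
  session risk score < 7: 99 < 7 is false
  role = editor: admin == editor is false
  request region = us-west: ap-south == us-west is false
  source IP on allow-list: yes → true
  department ∈ {eng, hr, ops, sales}: legal is not in the set → false
  MFA completed: yes → true
  account age = 537 days: 2644 == 537 is false
  device is managed: no → false
  request hour (0-23) ≥ 12: 8 ≥ 12 is false
  clearance level ≥ 5: 5 ≥ 5 is true
  NOT on corporate VPN: yes → false
Combine:
[1.1] exactly-one(false, true) = true
[1.2.2.1] true AND false = false
[1.2.2] NOT false = true
[1.2] false OR true = true
[1] true AND true = true
[2.1.1.1] false AND false = false
[2.1.1.2] true AND false AND true = false
[2.1.1] false → false (antecedent false ⇒ implication holds) = true
[2.1] NOT true = false
[2] NOT false = true
[3.1.1.1] false OR false OR false = false
[3.1.1] NOT false = true
[3.1] NOT true = false
[3.2.2] true AND false = false
[3.2] true → false = false
[3] false → false (antecedent false ⇒ implication holds) = true
[root] true AND true AND true = true
Overall: true → granted

Granted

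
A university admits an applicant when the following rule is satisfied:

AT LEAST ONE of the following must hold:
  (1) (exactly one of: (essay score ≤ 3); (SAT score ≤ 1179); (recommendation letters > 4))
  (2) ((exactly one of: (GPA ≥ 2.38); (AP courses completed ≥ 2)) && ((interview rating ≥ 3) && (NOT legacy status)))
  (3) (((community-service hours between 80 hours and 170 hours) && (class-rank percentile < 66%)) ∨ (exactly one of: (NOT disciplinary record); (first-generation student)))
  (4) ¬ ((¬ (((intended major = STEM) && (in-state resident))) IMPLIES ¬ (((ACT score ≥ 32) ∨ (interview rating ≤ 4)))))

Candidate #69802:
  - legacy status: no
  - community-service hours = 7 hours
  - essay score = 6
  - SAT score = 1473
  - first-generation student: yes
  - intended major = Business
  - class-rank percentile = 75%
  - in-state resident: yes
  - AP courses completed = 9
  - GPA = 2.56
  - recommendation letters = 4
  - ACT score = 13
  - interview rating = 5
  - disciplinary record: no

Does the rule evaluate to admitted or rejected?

Atomic conditions:
  essay score ≤ 3: 6 ≤ 3 is false
  SAT score ≤ 1179: 1473 ≤ 1179 is false
  recommendation letters > 4: 4 > 4 is false
  GPA ≥ 2.38: 2.56 ≥ 2.38 is true
  AP courses completed ≥ 2: 9 ≥ 2 is true
  interview rating ≥ 3: 5 ≥ 3 is true
  NOT legacy status: no → true
  community-service hours between 80 hours and 170 hours: 7 in [80, 170] is false
  class-rank percentile < 66%: 75 < 66 is false
  NOT disciplinary record: no → true
  first-generation student: yes → true
  intended major = STEM: Business == STEM is false
  in-state resident: yes → true
  ACT score ≥ 32: 13 ≥ 32 is false
  interview rating ≤ 4: 5 ≤ 4 is false
Combine:
[1] exactly-one(false, false, false) = false
[2.1] exactly-one(true, true) = false
[2.2] true AND true = true
[2] false AND true = false
[3.1] false AND false = false
[3.2] exactly-one(true, true) = false
[3] false OR false = false
[4.1.1.1] false AND true = false
[4.1.1] NOT false = true
[4.1.2.1] false OR false = false
[4.1.2] NOT false = true
[4.1] true → true = true
[4] NOT true = false
[root] false OR false OR false OR false = false
Overall: false → rejected

Rejected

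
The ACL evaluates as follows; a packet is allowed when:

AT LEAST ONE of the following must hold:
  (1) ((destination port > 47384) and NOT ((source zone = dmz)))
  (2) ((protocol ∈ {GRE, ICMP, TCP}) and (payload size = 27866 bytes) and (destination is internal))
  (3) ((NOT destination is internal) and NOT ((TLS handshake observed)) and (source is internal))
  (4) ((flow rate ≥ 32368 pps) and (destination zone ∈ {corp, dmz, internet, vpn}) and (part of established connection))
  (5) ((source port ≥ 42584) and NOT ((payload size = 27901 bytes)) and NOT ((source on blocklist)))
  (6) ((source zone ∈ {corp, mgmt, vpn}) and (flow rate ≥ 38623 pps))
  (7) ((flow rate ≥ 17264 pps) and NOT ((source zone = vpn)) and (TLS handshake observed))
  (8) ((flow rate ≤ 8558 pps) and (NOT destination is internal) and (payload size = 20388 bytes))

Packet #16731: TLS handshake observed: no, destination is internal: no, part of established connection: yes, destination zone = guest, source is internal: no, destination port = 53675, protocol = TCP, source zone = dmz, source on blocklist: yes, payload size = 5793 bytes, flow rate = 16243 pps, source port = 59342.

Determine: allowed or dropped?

Atomic conditions:
  destination port > 47384: 53675 > 47384 is true
  source zone = dmz: dmz == dmz is true
  protocol ∈ {GRE, ICMP, TCP}: TCP is in the set → true
  payload size = 27866 bytes: 5793 == 27866 is false
  destination is internal: no → false
  NOT destination is internal: no → true
  TLS handshake observed: no → false
  source is internal: no → false
  flow rate ≥ 32368 pps: 16243 ≥ 32368 is false
  destination zone ∈ {corp, dmz, internet, vpn}: guest is not in the set → false
  part of established connection: yes → true
  source port ≥ 42584: 59342 ≥ 42584 is true
  payload size = 27901 bytes: 5793 == 27901 is false
  source on blocklist: yes → true
  source zone ∈ {corp, mgmt, vpn}: dmz is not in the set → false
  flow rate ≥ 38623 pps: 16243 ≥ 38623 is false
  flow rate ≥ 17264 pps: 16243 ≥ 17264 is false
  source zone = vpn: dmz == vpn is false
  flow rate ≤ 8558 pps: 16243 ≤ 8558 is false
  payload size = 20388 bytes: 5793 == 20388 is false
Combine:
[1.2] NOT true = false
[1] true AND false = false
[2] true AND false AND false = false
[3.2] NOT false = true
[3] true AND true AND false = false
[4] false AND false AND true = false
[5.2] NOT false = true
[5.3] NOT true = false
[5] true AND true AND false = false
[6] false AND false = false
[7.2] NOT false = true
[7] false AND true AND false = false
[8] false AND true AND false = false
[root] false OR false OR false OR false OR false OR false OR false OR false = false
Overall: false → dropped

Dropped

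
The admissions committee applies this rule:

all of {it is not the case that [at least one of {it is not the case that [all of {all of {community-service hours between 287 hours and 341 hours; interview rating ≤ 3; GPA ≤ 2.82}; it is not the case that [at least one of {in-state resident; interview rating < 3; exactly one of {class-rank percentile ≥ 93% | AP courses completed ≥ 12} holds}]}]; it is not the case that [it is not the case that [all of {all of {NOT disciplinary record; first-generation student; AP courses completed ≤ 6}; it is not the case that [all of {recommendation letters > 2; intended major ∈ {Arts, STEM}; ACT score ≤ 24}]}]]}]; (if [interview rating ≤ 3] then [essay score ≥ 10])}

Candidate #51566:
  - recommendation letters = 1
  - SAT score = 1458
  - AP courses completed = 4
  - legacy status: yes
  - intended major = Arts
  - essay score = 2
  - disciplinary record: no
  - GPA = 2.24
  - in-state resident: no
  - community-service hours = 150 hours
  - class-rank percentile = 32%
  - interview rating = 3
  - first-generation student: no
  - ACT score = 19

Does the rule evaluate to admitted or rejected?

Atomic conditions:
  community-service hours between 287 hours and 341 hours: 150 in [287, 341] is false
  interview rating ≤ 3: 3 ≤ 3 is true
  GPA ≤ 2.82: 2.24 ≤ 2.82 is true
  in-state resident: no → false
  interview rating < 3: 3 < 3 is false
  class-rank percentile ≥ 93%: 32 ≥ 93 is false
  AP courses completed ≥ 12: 4 ≥ 12 is false
  NOT disciplinary record: no → true
  first-generation student: no → false
  AP courses completed ≤ 6: 4 ≤ 6 is true
  recommendation letters > 2: 1 > 2 is false
  intended major ∈ {Arts, STEM}: Arts is in the set → true
  ACT score ≤ 24: 19 ≤ 24 is true
  essay score ≥ 10: 2 ≥ 10 is false
Combine:
[1.1.1.1.1] false AND true AND true = false
[1.1.1.1.2.1.3] exactly-one(false, false) = false
[1.1.1.1.2.1] false OR false OR false = false
[1.1.1.1.2] NOT false = true
[1.1.1.1] false AND true = false
[1.1.1] NOT false = true
[1.1.2.1.1.1] true AND false AND true = false
[1.1.2.1.1.2.1] false AND true AND true = false
[1.1.2.1.1.2] NOT false = true
[1.1.2.1.1] false AND true = false
[1.1.2.1] NOT false = true
[1.1.2] NOT true = false
[1.1] true OR false = true
[1] NOT true = false
[2] true → false = false
[root] false AND false = false
Overall: false → rejected

Rejected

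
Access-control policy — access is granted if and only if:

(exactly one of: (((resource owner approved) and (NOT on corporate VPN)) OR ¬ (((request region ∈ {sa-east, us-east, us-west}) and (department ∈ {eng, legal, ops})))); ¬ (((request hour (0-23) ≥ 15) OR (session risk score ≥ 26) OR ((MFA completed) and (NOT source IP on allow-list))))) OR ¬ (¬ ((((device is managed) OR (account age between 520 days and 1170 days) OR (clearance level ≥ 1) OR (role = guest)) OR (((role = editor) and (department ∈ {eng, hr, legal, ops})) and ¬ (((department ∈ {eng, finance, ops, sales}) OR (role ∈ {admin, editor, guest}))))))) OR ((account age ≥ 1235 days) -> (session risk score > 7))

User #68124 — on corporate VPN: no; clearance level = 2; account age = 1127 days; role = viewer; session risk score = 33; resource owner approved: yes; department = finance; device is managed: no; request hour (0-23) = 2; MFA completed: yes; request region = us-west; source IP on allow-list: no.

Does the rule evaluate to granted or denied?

Granted

Atomic conditions:
  resource owner approved: yes → true
  NOT on corporate VPN: no → true
  request region ∈ {sa-east, us-east, us-west}: us-west is in the set → true
  department ∈ {eng, legal, ops}: finance is not in the set → false
  request hour (0-23) ≥ 15: 2 ≥ 15 is false
  session risk score ≥ 26: 33 ≥ 26 is true
  MFA completed: yes → true
  NOT source IP on allow-list: no → true
  device is managed: no → false
  account age between 520 days and 1170 days: 1127 in [520, 1170] is true
  clearance level ≥ 1: 2 ≥ 1 is true
  role = guest: viewer == guest is false
  role = editor: viewer == editor is false
  department ∈ {eng, hr, legal, ops}: finance is not in the set → false
  department ∈ {eng, finance, ops, sales}: finance is in the set → true
  role ∈ {admin, editor, guest}: viewer is not in the set → false
  account age ≥ 1235 days: 1127 ≥ 1235 is false
  session risk score > 7: 33 > 7 is true
Combine:
[1.1.1] true AND true = true
[1.1.2.1] true AND false = false
[1.1.2] NOT false = true
[1.1] true OR true = true
[1.2.1.3] true AND true = true
[1.2.1] false OR true OR true = true
[1.2] NOT true = false
[1] exactly-one(true, false) = true
[2.1.1.1] false OR true OR true OR false = true
[2.1.1.2.1] false AND false = false
[2.1.1.2.2.1] true OR false = true
[2.1.1.2.2] NOT true = false
[2.1.1.2] false AND false = false
[2.1.1] true OR false = true
[2.1] NOT true = false
[2] NOT false = true
[3] false → true (antecedent false ⇒ implication holds) = true
[root] true OR true OR true = true
Overall: true → granted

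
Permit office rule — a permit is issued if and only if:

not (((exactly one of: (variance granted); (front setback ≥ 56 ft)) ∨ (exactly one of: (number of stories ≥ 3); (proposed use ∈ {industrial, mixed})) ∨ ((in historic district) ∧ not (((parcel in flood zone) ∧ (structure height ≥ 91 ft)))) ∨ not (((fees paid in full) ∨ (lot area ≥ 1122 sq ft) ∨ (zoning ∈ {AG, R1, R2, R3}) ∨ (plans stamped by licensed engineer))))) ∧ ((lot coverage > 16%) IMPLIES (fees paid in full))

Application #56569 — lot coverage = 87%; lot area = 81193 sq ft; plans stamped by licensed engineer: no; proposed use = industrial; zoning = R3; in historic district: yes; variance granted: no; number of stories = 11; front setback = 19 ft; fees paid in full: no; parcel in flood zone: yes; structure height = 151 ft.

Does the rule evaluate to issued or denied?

Atomic conditions:
  variance granted: no → false
  front setback ≥ 56 ft: 19 ≥ 56 is false
  number of stories ≥ 3: 11 ≥ 3 is true
  proposed use ∈ {industrial, mixed}: industrial is in the set → true
  in historic district: yes → true
  parcel in flood zone: yes → true
  structure height ≥ 91 ft: 151 ≥ 91 is true
  fees paid in full: no → false
  lot area ≥ 1122 sq ft: 81193 ≥ 1122 is true
  zoning ∈ {AG, R1, R2, R3}: R3 is in the set → true
  plans stamped by licensed engineer: no → false
  lot coverage > 16%: 87 > 16 is true
Combine:
[1.1.1] exactly-one(false, false) = false
[1.1.2] exactly-one(true, true) = false
[1.1.3.2.1] true AND true = true
[1.1.3.2] NOT true = false
[1.1.3] true AND false = false
[1.1.4.1] false OR true OR true OR false = true
[1.1.4] NOT true = false
[1.1] false OR false OR false OR false = false
[1] NOT false = true
[2] true → false = false
[root] true AND false = false
Overall: false → denied

Denied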